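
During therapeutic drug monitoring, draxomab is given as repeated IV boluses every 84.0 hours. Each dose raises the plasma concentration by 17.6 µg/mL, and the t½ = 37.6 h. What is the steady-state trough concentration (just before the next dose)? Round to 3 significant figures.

k = ln 2 / 37.6 = 0.01843 h⁻¹
Fraction remaining after one interval: e^(−kτ) = e^(−0.01843 × 84.0) = 0.2126
R = 1 / (1 − 0.2126) = 1.270
Css,max = 17.6 × 1.270 = 22.35 µg/mL
Css,min = Css,max × e^(−kτ) = 22.35 × 0.2126 ≈ 4.75 µg/mL

4.75 µg/mL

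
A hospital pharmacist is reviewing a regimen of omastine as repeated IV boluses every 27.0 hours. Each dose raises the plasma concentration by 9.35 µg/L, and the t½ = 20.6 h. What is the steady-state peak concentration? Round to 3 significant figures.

15.7 µg/L

k = ln 2 / 20.6 = 0.03365 h⁻¹
Fraction remaining after one interval: e^(−kτ) = e^(−0.03365 × 27.0) = 0.4031
R = 1 / (1 − 0.4031) = 1.675
Css,max = 9.35 × 1.675 ≈ 15.7 µg/L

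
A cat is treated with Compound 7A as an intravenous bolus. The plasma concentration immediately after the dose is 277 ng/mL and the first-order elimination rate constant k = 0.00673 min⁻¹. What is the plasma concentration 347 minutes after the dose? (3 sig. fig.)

26.8 ng/mL

C(t) = C₀ e^(−kt) = 277 × e^(−0.006730 × 347) = 277 × e^(−2.335) = 277 × 0.09678 ≈ 26.8 ng/mL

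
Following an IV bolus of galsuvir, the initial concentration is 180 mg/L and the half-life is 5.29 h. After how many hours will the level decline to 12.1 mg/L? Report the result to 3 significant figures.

k = ln 2 / 5.29 = 0.1310 h⁻¹
C(t) = C₀ e^(−kt)  ⇒  t = ln(C₀/C) / k
t = ln(180/12.1) / 0.1310 = 2.700 / 0.1310 ≈ 20.6 hours

20.6 hours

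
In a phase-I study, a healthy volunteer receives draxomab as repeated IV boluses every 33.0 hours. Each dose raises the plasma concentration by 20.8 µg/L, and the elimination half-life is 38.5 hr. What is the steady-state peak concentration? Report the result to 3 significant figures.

46.4 µg/L

k = ln 2 / 38.5 = 0.01800 hr⁻¹
Fraction remaining after one interval: e^(−kτ) = e^(−0.01800 × 33.0) = 0.5520
R = 1 / (1 − 0.5520) = 2.232
Css,max = 20.8 × 2.232 ≈ 46.4 µg/L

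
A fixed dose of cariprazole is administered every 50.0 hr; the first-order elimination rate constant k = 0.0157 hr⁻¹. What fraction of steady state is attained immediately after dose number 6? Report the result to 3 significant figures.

f_n = 1 − e^(−nkτ) = 1 − e^(−6 × 0.01570 × 50.0) = 1 − e^(−4.710) = 1 − 0.009005 ≈ 0.991

0.991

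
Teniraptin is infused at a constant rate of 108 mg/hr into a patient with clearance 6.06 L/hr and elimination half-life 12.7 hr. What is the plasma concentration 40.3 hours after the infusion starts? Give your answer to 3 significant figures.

Css = rate / CL = 108 / 6.06 = 17.82 µg/mL
k = ln 2 / 12.7 = 0.05458 hr⁻¹
C(t) = Css (1 − e^(−kt)) = 17.82 × (1 − e^(−2.200)) = 17.82 × 0.8891 ≈ 15.8 µg/mL

15.8 µg/mL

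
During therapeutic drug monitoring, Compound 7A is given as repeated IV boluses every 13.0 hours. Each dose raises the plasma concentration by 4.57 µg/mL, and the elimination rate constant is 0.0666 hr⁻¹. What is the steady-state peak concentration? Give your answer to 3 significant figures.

Fraction remaining after one interval: e^(−kτ) = e^(−0.06660 × 13.0) = 0.4207
R = 1 / (1 − 0.4207) = 1.726
Css,max = 4.57 × 1.726 ≈ 7.89 µg/mL

7.89 µg/mL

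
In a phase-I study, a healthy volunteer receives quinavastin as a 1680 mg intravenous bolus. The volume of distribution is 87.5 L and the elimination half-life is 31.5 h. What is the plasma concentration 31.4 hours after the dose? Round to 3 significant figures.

C₀ = dose / V = 1680 / 87.5 = 19.20 mg/L
k = ln 2 / 31.5 = 0.02200 h⁻¹
C(t) = C₀ e^(−kt) = 19.20 × e^(−0.02200 × 31.4) = 19.20 × e^(−0.6909) = 19.20 × 0.5011 ≈ 9.62 mg/L

9.62 mg/L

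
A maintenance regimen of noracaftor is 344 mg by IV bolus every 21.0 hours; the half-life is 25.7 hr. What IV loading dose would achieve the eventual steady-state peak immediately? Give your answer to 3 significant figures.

796 mg

k = ln 2 / 25.7 = 0.02697 hr⁻¹
Accumulation ratio R = 1 / (1 − e^(−kτ)) = 1 / (1 − e^(−0.02697×21.0)) = 1 / (1 − 0.5676) = 2.313
Loading dose = maintenance dose × R = 344 × 2.313 ≈ 796 mg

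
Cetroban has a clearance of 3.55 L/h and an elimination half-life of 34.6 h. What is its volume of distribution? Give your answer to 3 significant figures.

177 L

k = ln 2 / t½ = ln 2 / 34.6 = 0.02003 h⁻¹
V = CL / k = 3.55 / 0.02003 ≈ 177 L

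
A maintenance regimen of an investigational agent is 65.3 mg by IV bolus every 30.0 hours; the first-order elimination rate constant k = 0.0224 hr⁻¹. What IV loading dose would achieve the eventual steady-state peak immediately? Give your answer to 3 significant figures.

133 mg

Accumulation ratio R = 1 / (1 − e^(−kτ)) = 1 / (1 − e^(−0.02240×30.0)) = 1 / (1 − 0.5107) = 2.044
Loading dose = maintenance dose × R = 65.3 × 2.044 ≈ 133 mg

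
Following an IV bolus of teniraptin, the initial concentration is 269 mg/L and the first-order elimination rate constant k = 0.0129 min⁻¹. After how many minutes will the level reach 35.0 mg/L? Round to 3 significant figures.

C(t) = C₀ e^(−kt)  ⇒  t = ln(C₀/C) / k
t = ln(269/35.0) / 0.01290 = 2.039 / 0.01290 ≈ 158 minutes

158 minutes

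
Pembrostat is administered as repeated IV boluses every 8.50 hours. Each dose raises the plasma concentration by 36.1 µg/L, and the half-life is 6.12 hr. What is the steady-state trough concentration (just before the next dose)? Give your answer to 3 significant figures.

22.3 µg/L

k = ln 2 / 6.12 = 0.1133 hr⁻¹
Fraction remaining after one interval: e^(−kτ) = e^(−0.1133 × 8.50) = 0.3819
R = 1 / (1 − 0.3819) = 1.618
Css,max = 36.1 × 1.618 = 58.40 µg/L
Css,min = Css,max × e^(−kτ) = 58.40 × 0.3819 ≈ 22.3 µg/L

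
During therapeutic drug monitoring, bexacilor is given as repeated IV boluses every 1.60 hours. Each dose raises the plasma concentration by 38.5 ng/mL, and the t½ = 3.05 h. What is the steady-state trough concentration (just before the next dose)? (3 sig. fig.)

k = ln 2 / 3.05 = 0.2273 h⁻¹
Fraction remaining after one interval: e^(−kτ) = e^(−0.2273 × 1.60) = 0.6952
R = 1 / (1 − 0.6952) = 3.280
Css,max = 38.5 × 3.280 = 126.3 ng/mL
Css,min = Css,max × e^(−kτ) = 126.3 × 0.6952 ≈ 87.8 ng/mL

87.8 ng/mL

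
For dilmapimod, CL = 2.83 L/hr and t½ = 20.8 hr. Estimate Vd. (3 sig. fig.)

84.9 L

k = ln 2 / t½ = ln 2 / 20.8 = 0.03332 hr⁻¹
V = CL / k = 2.83 / 0.03332 ≈ 84.9 L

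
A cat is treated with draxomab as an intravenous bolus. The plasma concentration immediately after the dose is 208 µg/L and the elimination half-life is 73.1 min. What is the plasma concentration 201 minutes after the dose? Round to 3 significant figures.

k = ln 2 / 73.1 = 0.009482 min⁻¹
C(t) = C₀ e^(−kt) = 208 × e^(−0.009482 × 201) = 208 × e^(−1.906) = 208 × 0.1487 ≈ 30.9 µg/L

30.9 µg/L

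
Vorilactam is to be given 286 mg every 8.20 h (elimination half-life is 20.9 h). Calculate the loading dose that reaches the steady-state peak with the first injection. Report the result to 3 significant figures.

k = ln 2 / 20.9 = 0.03316 h⁻¹
Accumulation ratio R = 1 / (1 − e^(−kτ)) = 1 / (1 − e^(−0.03316×8.20)) = 1 / (1 − 0.7619) = 4.200
Loading dose = maintenance dose × R = 286 × 4.200 ≈ 1200 mg

1200 mg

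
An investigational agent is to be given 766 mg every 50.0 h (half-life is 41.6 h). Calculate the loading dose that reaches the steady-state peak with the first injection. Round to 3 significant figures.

1360 mg

k = ln 2 / 41.6 = 0.01666 h⁻¹
Accumulation ratio R = 1 / (1 − e^(−kτ)) = 1 / (1 − e^(−0.01666×50.0)) = 1 / (1 − 0.4347) = 1.769
Loading dose = maintenance dose × R = 766 × 1.769 ≈ 1360 mg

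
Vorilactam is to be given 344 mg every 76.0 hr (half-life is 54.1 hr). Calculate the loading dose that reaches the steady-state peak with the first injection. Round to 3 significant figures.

553 mg

k = ln 2 / 54.1 = 0.01281 hr⁻¹
Accumulation ratio R = 1 / (1 − e^(−kτ)) = 1 / (1 − e^(−0.01281×76.0)) = 1 / (1 − 0.3777) = 1.607
Loading dose = maintenance dose × R = 344 × 1.607 ≈ 553 mg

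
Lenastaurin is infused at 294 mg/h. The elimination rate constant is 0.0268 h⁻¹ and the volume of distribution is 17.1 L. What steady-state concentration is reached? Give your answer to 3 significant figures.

642 µg/mL

CL = k · V = 0.0268 × 17.1 = 0.4583 L/h
Css = rate / CL = 294 / 0.4583 ≈ 642 µg/mL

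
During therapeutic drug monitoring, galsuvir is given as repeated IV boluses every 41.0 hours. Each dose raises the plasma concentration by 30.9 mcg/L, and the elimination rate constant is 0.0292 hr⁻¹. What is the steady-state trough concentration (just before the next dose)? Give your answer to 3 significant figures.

13.4 mcg/L

Fraction remaining after one interval: e^(−kτ) = e^(−0.02920 × 41.0) = 0.3020
R = 1 / (1 − 0.3020) = 1.433
Css,max = 30.9 × 1.433 = 44.27 mcg/L
Css,min = Css,max × e^(−kτ) = 44.27 × 0.3020 ≈ 13.4 mcg/L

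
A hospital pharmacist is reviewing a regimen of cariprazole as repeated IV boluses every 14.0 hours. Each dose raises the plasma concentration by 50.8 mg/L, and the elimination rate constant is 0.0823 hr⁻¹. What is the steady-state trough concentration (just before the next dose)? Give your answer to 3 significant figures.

Fraction remaining after one interval: e^(−kτ) = e^(−0.08230 × 14.0) = 0.3159
R = 1 / (1 − 0.3159) = 1.462
Css,max = 50.8 × 1.462 = 74.26 mg/L
Css,min = Css,max × e^(−kτ) = 74.26 × 0.3159 ≈ 23.5 mg/L

23.5 mg/L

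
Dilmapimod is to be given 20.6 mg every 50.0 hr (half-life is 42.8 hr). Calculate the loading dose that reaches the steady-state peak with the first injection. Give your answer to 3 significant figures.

k = ln 2 / 42.8 = 0.01620 hr⁻¹
Accumulation ratio R = 1 / (1 − e^(−kτ)) = 1 / (1 − e^(−0.01620×50.0)) = 1 / (1 − 0.4450) = 1.802
Loading dose = maintenance dose × R = 20.6 × 1.802 ≈ 37.1 mg

37.1 mg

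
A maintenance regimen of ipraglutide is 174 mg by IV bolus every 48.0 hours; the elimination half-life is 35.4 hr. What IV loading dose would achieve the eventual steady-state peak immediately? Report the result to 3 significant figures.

286 mg

k = ln 2 / 35.4 = 0.01958 hr⁻¹
Accumulation ratio R = 1 / (1 − e^(−kτ)) = 1 / (1 − e^(−0.01958×48.0)) = 1 / (1 − 0.3907) = 1.641
Loading dose = maintenance dose × R = 174 × 1.641 ≈ 286 mg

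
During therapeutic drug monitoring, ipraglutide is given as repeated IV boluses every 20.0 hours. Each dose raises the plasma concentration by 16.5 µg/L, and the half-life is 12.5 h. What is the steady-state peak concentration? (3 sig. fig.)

k = ln 2 / 12.5 = 0.05545 h⁻¹
Fraction remaining after one interval: e^(−kτ) = e^(−0.05545 × 20.0) = 0.3299
R = 1 / (1 − 0.3299) = 1.492
Css,max = 16.5 × 1.492 ≈ 24.6 µg/L

24.6 µg/L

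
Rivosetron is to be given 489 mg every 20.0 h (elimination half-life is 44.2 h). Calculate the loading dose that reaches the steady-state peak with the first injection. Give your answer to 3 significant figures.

k = ln 2 / 44.2 = 0.01568 h⁻¹
Accumulation ratio R = 1 / (1 − e^(−kτ)) = 1 / (1 − e^(−0.01568×20.0)) = 1 / (1 − 0.7308) = 3.714
Loading dose = maintenance dose × R = 489 × 3.714 ≈ 1820 mg

1820 mg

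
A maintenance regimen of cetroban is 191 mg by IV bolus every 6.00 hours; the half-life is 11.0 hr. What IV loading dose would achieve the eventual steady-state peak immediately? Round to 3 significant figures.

k = ln 2 / 11.0 = 0.06301 hr⁻¹
Accumulation ratio R = 1 / (1 − e^(−kτ)) = 1 / (1 − e^(−0.06301×6.00)) = 1 / (1 − 0.6852) = 3.176
Loading dose = maintenance dose × R = 191 × 3.176 ≈ 607 mg

607 mg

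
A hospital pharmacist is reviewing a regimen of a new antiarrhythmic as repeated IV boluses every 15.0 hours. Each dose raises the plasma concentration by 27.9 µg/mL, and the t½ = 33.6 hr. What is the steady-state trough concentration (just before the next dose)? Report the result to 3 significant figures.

k = ln 2 / 33.6 = 0.02063 hr⁻¹
Fraction remaining after one interval: e^(−kτ) = e^(−0.02063 × 15.0) = 0.7339
R = 1 / (1 − 0.7339) = 3.757
Css,max = 27.9 × 3.757 = 104.8 µg/mL
Css,min = Css,max × e^(−kτ) = 104.8 × 0.7339 ≈ 76.9 µg/mL

76.9 µg/mL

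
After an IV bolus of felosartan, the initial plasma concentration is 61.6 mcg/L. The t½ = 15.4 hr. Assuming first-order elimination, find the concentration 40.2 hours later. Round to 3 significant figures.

10.1 mcg/L

k = ln 2 / 15.4 = 0.04501 hr⁻¹
C(t) = C₀ e^(−kt) = 61.6 × e^(−0.04501 × 40.2) = 61.6 × e^(−1.809) = 61.6 × 0.1638 ≈ 10.1 mcg/L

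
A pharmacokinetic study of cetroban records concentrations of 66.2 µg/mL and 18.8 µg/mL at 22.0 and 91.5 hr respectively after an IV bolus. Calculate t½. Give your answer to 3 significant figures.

38.3 hours

k = ln(C₁/C₂) / (t₂ − t₁) = ln(66.2/18.8) / (91.5 − 22.0)
  = 1.259 / 69.50 = 0.01811 hr⁻¹
t½ = ln 2 / k = ln 2 / 0.01811 ≈ 38.3 hours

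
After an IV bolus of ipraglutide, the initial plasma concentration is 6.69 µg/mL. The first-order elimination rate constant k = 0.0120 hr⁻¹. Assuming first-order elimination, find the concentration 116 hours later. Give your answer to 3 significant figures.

C(t) = C₀ e^(−kt) = 6.69 × e^(−0.01200 × 116) = 6.69 × e^(−1.392) = 6.69 × 0.2486 ≈ 1.66 µg/mL

1.66 µg/mL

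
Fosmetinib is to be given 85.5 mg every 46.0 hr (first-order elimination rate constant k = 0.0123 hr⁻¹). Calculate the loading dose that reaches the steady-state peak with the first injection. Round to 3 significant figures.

198 mg

Accumulation ratio R = 1 / (1 − e^(−kτ)) = 1 / (1 − e^(−0.01230×46.0)) = 1 / (1 − 0.5679) = 2.314
Loading dose = maintenance dose × R = 85.5 × 2.314 ≈ 198 mg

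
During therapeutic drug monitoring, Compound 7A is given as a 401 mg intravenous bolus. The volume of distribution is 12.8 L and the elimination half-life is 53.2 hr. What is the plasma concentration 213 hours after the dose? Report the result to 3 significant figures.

C₀ = dose / V = 401 / 12.8 = 31.33 mg/L
k = ln 2 / 53.2 = 0.01303 hr⁻¹
C(t) = C₀ e^(−kt) = 31.33 × e^(−0.01303 × 213) = 31.33 × e^(−2.775) = 31.33 × 0.06234 ≈ 1.95 mg/L

1.95 mg/L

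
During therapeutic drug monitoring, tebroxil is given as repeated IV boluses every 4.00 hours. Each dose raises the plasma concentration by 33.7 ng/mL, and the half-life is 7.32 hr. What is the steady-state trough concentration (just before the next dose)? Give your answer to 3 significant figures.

73.2 ng/mL

k = ln 2 / 7.32 = 0.09469 hr⁻¹
Fraction remaining after one interval: e^(−kτ) = e^(−0.09469 × 4.00) = 0.6847
R = 1 / (1 − 0.6847) = 3.172
Css,max = 33.7 × 3.172 = 106.9 ng/mL
Css,min = Css,max × e^(−kτ) = 106.9 × 0.6847 ≈ 73.2 ng/mL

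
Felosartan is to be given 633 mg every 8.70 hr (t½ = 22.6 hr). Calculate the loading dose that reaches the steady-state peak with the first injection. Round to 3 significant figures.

2700 mg

k = ln 2 / 22.6 = 0.03067 hr⁻¹
Accumulation ratio R = 1 / (1 − e^(−kτ)) = 1 / (1 − e^(−0.03067×8.70)) = 1 / (1 − 0.7658) = 4.270
Loading dose = maintenance dose × R = 633 × 4.270 ≈ 2700 mg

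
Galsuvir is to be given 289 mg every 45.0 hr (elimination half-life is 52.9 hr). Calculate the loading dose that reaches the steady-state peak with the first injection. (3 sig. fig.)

649 mg

k = ln 2 / 52.9 = 0.01310 hr⁻¹
Accumulation ratio R = 1 / (1 − e^(−kτ)) = 1 / (1 − e^(−0.01310×45.0)) = 1 / (1 − 0.5545) = 2.245
Loading dose = maintenance dose × R = 289 × 2.245 ≈ 649 mg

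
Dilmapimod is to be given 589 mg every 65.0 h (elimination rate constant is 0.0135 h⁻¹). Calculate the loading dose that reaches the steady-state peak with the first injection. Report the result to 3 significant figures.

Accumulation ratio R = 1 / (1 − e^(−kτ)) = 1 / (1 − e^(−0.01350×65.0)) = 1 / (1 − 0.4158) = 1.712
Loading dose = maintenance dose × R = 589 × 1.712 ≈ 1010 mg

1010 mg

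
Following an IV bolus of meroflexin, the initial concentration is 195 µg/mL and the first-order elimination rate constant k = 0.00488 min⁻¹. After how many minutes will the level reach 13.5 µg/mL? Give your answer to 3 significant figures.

547 minutes

C(t) = C₀ e^(−kt)  ⇒  t = ln(C₀/C) / k
t = ln(195/13.5) / 0.004880 = 2.670 / 0.004880 ≈ 547 minutes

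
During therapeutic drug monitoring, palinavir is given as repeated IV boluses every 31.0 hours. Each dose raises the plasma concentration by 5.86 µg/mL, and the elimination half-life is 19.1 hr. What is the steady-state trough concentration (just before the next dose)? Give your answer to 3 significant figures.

2.82 µg/mL

k = ln 2 / 19.1 = 0.03629 hr⁻¹
Fraction remaining after one interval: e^(−kτ) = e^(−0.03629 × 31.0) = 0.3247
R = 1 / (1 − 0.3247) = 1.481
Css,max = 5.86 × 1.481 = 8.677 µg/mL
Css,min = Css,max × e^(−kτ) = 8.677 × 0.3247 ≈ 2.82 µg/mL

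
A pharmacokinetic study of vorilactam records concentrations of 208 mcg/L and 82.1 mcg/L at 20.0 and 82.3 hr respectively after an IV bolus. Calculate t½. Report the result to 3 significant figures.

46.5 hours

k = ln(C₁/C₂) / (t₂ − t₁) = ln(208/82.1) / (82.3 − 20.0)
  = 0.9296 / 62.30 = 0.01492 hr⁻¹
t½ = ln 2 / k = ln 2 / 0.01492 ≈ 46.5 hours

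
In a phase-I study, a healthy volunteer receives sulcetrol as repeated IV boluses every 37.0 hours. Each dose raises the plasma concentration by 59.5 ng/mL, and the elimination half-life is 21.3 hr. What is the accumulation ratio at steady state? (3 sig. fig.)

1.43

k = ln 2 / 21.3 = 0.03254 hr⁻¹
Fraction remaining after one interval: e^(−kτ) = e^(−0.03254 × 37.0) = 0.3000
R = 1 / (1 − 0.3000) = 1 / 0.7000 ≈ 1.43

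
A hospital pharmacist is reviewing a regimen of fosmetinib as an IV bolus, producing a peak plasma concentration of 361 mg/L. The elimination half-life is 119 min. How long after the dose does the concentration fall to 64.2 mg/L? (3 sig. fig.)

k = ln 2 / 119 = 0.005825 min⁻¹
C(t) = C₀ e^(−kt)  ⇒  t = ln(C₀/C) / k
t = ln(361/64.2) / 0.005825 = 1.727 / 0.005825 ≈ 296 minutes

296 minutes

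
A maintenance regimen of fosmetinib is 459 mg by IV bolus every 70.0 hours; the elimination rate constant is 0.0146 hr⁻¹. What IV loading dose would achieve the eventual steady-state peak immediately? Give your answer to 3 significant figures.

717 mg

Accumulation ratio R = 1 / (1 − e^(−kτ)) = 1 / (1 − e^(−0.01460×70.0)) = 1 / (1 − 0.3599) = 1.562
Loading dose = maintenance dose × R = 459 × 1.562 ≈ 717 mg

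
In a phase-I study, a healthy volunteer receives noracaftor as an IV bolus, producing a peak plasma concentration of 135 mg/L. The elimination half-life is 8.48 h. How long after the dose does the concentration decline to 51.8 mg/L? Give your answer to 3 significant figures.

k = ln 2 / 8.48 = 0.08174 h⁻¹
C(t) = C₀ e^(−kt)  ⇒  t = ln(C₀/C) / k
t = ln(135/51.8) / 0.08174 = 0.9579 / 0.08174 ≈ 11.7 hours

11.7 hours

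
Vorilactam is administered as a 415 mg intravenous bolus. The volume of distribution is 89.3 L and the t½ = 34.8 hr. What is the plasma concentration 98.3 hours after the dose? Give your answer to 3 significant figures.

0.656 mg/L

C₀ = dose / V = 415 / 89.3 = 4.647 mg/L
k = ln 2 / 34.8 = 0.01992 hr⁻¹
C(t) = C₀ e^(−kt) = 4.647 × e^(−0.01992 × 98.3) = 4.647 × e^(−1.958) = 4.647 × 0.1411 ≈ 0.656 mg/L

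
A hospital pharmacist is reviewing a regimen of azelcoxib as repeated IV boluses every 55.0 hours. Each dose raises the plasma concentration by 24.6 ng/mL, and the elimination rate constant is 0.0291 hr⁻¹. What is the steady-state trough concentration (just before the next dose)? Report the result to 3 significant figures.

6.22 ng/mL

Fraction remaining after one interval: e^(−kτ) = e^(−0.02910 × 55.0) = 0.2018
R = 1 / (1 − 0.2018) = 1.253
Css,max = 24.6 × 1.253 = 30.82 ng/mL
Css,min = Css,max × e^(−kτ) = 30.82 × 0.2018 ≈ 6.22 ng/mL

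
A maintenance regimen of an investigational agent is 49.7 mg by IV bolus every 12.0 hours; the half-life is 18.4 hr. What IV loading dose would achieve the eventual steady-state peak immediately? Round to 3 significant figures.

k = ln 2 / 18.4 = 0.03767 hr⁻¹
Accumulation ratio R = 1 / (1 − e^(−kτ)) = 1 / (1 − e^(−0.03767×12.0)) = 1 / (1 − 0.6363) = 2.750
Loading dose = maintenance dose × R = 49.7 × 2.750 ≈ 137 mg

137 mg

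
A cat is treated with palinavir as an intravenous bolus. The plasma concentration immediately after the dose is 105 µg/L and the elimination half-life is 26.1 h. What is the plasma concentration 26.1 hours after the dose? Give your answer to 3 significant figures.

52.5 µg/L

k = ln 2 / 26.1 = 0.02656 h⁻¹
C(t) = C₀ e^(−kt) = 105 × e^(−0.02656 × 26.1) = 105 × e^(−0.6931) = 105 × 0.5000 ≈ 52.5 µg/L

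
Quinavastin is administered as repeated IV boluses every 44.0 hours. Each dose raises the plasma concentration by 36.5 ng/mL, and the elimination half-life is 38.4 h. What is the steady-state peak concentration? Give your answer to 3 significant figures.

66.6 ng/mL

k = ln 2 / 38.4 = 0.01805 h⁻¹
Fraction remaining after one interval: e^(−kτ) = e^(−0.01805 × 44.0) = 0.4519
R = 1 / (1 − 0.4519) = 1.825
Css,max = 36.5 × 1.825 ≈ 66.6 ng/mL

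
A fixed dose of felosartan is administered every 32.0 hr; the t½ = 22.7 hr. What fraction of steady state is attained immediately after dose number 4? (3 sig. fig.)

0.980

k = ln 2 / 22.7 = 0.03054 hr⁻¹
f_n = 1 − e^(−nkτ) = 1 − e^(−4 × 0.03054 × 32.0) = 1 − e^(−3.908) = 1 − 0.02007 ≈ 0.980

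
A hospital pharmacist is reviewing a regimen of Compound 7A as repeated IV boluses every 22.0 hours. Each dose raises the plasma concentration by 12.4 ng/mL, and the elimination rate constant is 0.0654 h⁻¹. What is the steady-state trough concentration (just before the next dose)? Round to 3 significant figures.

3.86 ng/mL

Fraction remaining after one interval: e^(−kτ) = e^(−0.06540 × 22.0) = 0.2372
R = 1 / (1 − 0.2372) = 1.311
Css,max = 12.4 × 1.311 = 16.26 ng/mL
Css,min = Css,max × e^(−kτ) = 16.26 × 0.2372 ≈ 3.86 ng/mL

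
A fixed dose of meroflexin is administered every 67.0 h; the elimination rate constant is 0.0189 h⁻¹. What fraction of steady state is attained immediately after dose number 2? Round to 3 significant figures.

0.921

f_n = 1 − e^(−nkτ) = 1 − e^(−2 × 0.01890 × 67.0) = 1 − e^(−2.533) = 1 − 0.07945 ≈ 0.921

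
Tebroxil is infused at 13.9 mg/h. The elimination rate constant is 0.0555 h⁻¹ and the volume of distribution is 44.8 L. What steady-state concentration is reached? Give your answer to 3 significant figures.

5.59 µg/mL

CL = k · V = 0.0555 × 44.8 = 2.486 L/h
Css = rate / CL = 13.9 / 2.486 ≈ 5.59 µg/mL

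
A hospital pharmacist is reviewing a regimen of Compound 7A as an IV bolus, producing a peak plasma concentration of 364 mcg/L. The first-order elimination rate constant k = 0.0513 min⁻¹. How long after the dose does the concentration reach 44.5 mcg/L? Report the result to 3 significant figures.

41.0 minutes

C(t) = C₀ e^(−kt)  ⇒  t = ln(C₀/C) / k
t = ln(364/44.5) / 0.05130 = 2.102 / 0.05130 ≈ 41.0 minutes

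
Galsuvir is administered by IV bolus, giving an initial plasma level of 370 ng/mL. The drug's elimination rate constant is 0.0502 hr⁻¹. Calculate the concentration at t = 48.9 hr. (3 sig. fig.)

31.8 ng/mL

C(t) = C₀ e^(−kt) = 370 × e^(−0.05020 × 48.9) = 370 × e^(−2.455) = 370 × 0.08588 ≈ 31.8 ng/mL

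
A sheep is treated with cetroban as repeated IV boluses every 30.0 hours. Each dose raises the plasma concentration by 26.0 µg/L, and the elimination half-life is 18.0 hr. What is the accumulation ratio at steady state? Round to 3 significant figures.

1.46

k = ln 2 / 18.0 = 0.03851 hr⁻¹
Fraction remaining after one interval: e^(−kτ) = e^(−0.03851 × 30.0) = 0.3150
R = 1 / (1 − 0.3150) = 1 / 0.6850 ≈ 1.46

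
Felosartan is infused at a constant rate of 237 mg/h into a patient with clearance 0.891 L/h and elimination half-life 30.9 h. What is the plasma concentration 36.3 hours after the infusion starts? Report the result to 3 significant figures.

Css = rate / CL = 237 / 0.891 = 266.0 µg/mL
k = ln 2 / 30.9 = 0.02243 h⁻¹
C(t) = Css (1 − e^(−kt)) = 266.0 × (1 − e^(−0.8143)) = 266.0 × 0.5570 ≈ 148 µg/mL

148 µg/mL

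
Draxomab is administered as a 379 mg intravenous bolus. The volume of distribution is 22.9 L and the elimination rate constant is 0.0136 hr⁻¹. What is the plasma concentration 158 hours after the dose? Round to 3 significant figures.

C₀ = dose / V = 379 / 22.9 = 16.55 mg/L
C(t) = C₀ e^(−kt) = 16.55 × e^(−0.01360 × 158) = 16.55 × e^(−2.149) = 16.55 × 0.1166 ≈ 1.93 mg/L

1.93 mg/L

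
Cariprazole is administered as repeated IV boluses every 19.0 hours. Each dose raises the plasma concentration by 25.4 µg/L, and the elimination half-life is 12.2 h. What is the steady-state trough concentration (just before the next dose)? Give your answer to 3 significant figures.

k = ln 2 / 12.2 = 0.05682 h⁻¹
Fraction remaining after one interval: e^(−kτ) = e^(−0.05682 × 19.0) = 0.3398
R = 1 / (1 − 0.3398) = 1.515
Css,max = 25.4 × 1.515 = 38.47 µg/L
Css,min = Css,max × e^(−kτ) = 38.47 × 0.3398 ≈ 13.1 µg/L

13.1 µg/L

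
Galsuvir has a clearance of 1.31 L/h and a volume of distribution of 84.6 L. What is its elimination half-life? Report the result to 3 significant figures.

44.8 hours

k = CL / V = 1.31 / 84.6 = 0.01548 h⁻¹
t½ = ln 2 / k = ln 2 / 0.01548 ≈ 44.8 hours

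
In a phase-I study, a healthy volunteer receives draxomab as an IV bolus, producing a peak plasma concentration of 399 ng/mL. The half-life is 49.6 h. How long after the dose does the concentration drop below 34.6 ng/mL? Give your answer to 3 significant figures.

175 hours

k = ln 2 / 49.6 = 0.01397 h⁻¹
C(t) = C₀ e^(−kt)  ⇒  t = ln(C₀/C) / k
t = ln(399/34.6) / 0.01397 = 2.445 / 0.01397 ≈ 175 hours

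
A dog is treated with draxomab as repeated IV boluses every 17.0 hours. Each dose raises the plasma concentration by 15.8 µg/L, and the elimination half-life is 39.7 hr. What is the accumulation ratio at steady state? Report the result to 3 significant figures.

3.89

k = ln 2 / 39.7 = 0.01746 hr⁻¹
Fraction remaining after one interval: e^(−kτ) = e^(−0.01746 × 17.0) = 0.7432
R = 1 / (1 − 0.7432) = 1 / 0.2568 ≈ 3.89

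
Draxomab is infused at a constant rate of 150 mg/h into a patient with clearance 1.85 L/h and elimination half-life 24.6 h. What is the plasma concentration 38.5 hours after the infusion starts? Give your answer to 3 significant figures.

Css = rate / CL = 150 / 1.85 = 81.08 mg/L
k = ln 2 / 24.6 = 0.02818 h⁻¹
C(t) = Css (1 − e^(−kt)) = 81.08 × (1 − e^(−1.085)) = 81.08 × 0.6620 ≈ 53.7 mg/L

53.7 mg/L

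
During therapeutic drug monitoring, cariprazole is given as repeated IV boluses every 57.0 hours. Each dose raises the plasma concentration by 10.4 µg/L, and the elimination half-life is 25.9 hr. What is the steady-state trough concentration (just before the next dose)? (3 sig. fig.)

k = ln 2 / 25.9 = 0.02676 hr⁻¹
Fraction remaining after one interval: e^(−kτ) = e^(−0.02676 × 57.0) = 0.2175
R = 1 / (1 − 0.2175) = 1.278
Css,max = 10.4 × 1.278 = 13.29 µg/L
Css,min = Css,max × e^(−kτ) = 13.29 × 0.2175 ≈ 2.89 µg/L

2.89 µg/L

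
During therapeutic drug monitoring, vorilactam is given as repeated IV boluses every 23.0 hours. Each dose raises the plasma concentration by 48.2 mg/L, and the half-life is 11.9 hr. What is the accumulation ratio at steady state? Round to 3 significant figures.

k = ln 2 / 11.9 = 0.05825 hr⁻¹
Fraction remaining after one interval: e^(−kτ) = e^(−0.05825 × 23.0) = 0.2619
R = 1 / (1 − 0.2619) = 1 / 0.7381 ≈ 1.35

1.35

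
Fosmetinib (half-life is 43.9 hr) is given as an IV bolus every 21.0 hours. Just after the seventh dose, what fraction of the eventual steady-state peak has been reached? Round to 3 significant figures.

0.902

k = ln 2 / 43.9 = 0.01579 hr⁻¹
f_n = 1 − e^(−nkτ) = 1 − e^(−7 × 0.01579 × 21.0) = 1 − e^(−2.321) = 1 − 0.09817 ≈ 0.902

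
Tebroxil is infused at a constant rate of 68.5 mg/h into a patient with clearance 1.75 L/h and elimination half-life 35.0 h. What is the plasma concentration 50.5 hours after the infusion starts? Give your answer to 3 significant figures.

Css = rate / CL = 68.5 / 1.75 = 39.14 mg/L
k = ln 2 / 35.0 = 0.01980 h⁻¹
C(t) = Css (1 − e^(−kt)) = 39.14 × (1 − e^(−1.000)) = 39.14 × 0.6322 ≈ 24.7 mg/L

24.7 mg/L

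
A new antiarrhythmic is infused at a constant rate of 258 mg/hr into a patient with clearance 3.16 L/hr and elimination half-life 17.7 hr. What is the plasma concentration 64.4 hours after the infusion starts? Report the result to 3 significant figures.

Css = rate / CL = 258 / 3.16 = 81.65 mg/L
k = ln 2 / 17.7 = 0.03916 hr⁻¹
C(t) = Css (1 − e^(−kt)) = 81.65 × (1 − e^(−2.522)) = 81.65 × 0.9197 ≈ 75.1 mg/L

75.1 mg/L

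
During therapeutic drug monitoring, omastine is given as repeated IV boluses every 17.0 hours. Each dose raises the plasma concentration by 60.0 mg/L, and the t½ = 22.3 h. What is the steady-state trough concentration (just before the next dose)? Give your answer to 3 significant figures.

k = ln 2 / 22.3 = 0.03108 h⁻¹
Fraction remaining after one interval: e^(−kτ) = e^(−0.03108 × 17.0) = 0.5895
R = 1 / (1 − 0.5895) = 2.436
Css,max = 60.0 × 2.436 = 146.2 mg/L
Css,min = Css,max × e^(−kτ) = 146.2 × 0.5895 ≈ 86.2 mg/L

86.2 mg/L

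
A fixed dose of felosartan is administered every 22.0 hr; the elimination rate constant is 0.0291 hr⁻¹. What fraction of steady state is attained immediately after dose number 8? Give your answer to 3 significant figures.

f_n = 1 − e^(−nkτ) = 1 − e^(−8 × 0.02910 × 22.0) = 1 − e^(−5.122) = 1 − 0.005966 ≈ 0.994

0.994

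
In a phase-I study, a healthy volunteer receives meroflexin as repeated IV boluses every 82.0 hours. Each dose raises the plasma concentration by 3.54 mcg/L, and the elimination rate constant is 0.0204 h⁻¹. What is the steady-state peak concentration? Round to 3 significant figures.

Fraction remaining after one interval: e^(−kτ) = e^(−0.02040 × 82.0) = 0.1877
R = 1 / (1 − 0.1877) = 1.231
Css,max = 3.54 × 1.231 ≈ 4.36 mcg/L

4.36 mcg/L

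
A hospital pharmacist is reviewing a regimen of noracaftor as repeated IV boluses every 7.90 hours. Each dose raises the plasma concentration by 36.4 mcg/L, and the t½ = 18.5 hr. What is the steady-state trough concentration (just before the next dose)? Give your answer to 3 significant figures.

k = ln 2 / 18.5 = 0.03747 hr⁻¹
Fraction remaining after one interval: e^(−kτ) = e^(−0.03747 × 7.90) = 0.7438
R = 1 / (1 − 0.7438) = 3.903
Css,max = 36.4 × 3.903 = 142.1 mcg/L
Css,min = Css,max × e^(−kτ) = 142.1 × 0.7438 ≈ 106 mcg/L

106 mcg/L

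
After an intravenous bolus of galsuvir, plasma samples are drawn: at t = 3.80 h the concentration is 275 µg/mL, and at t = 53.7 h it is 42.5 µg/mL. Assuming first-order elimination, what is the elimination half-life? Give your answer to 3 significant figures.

18.5 hours

k = ln(C₁/C₂) / (t₂ − t₁) = ln(275/42.5) / (53.7 − 3.80)
  = 1.867 / 49.90 = 0.03742 h⁻¹
t½ = ln 2 / k = ln 2 / 0.03742 ≈ 18.5 hours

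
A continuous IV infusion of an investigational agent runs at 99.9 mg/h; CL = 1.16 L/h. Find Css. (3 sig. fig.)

86.1 µg/mL

Css = infusion rate / CL = 99.9 / 1.16 ≈ 86.1 µg/mL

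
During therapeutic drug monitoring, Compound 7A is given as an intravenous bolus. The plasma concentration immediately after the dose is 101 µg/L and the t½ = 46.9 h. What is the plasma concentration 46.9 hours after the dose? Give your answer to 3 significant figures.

k = ln 2 / 46.9 = 0.01478 h⁻¹
C(t) = C₀ e^(−kt) = 101 × e^(−0.01478 × 46.9) = 101 × e^(−0.6931) = 101 × 0.5000 ≈ 50.5 µg/L

50.5 µg/L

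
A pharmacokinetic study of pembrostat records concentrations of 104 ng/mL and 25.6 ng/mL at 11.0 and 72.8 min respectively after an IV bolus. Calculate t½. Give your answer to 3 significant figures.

30.6 minutes

k = ln(C₁/C₂) / (t₂ − t₁) = ln(104/25.6) / (72.8 − 11.0)
  = 1.402 / 61.80 = 0.02268 min⁻¹
t½ = ln 2 / k = ln 2 / 0.02268 ≈ 30.6 minutes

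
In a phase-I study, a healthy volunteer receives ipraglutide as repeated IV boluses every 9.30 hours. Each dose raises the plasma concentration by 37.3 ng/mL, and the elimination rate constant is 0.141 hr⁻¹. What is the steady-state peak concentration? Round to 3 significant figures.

51.1 ng/mL

Fraction remaining after one interval: e^(−kτ) = e^(−0.1410 × 9.30) = 0.2695
R = 1 / (1 − 0.2695) = 1.369
Css,max = 37.3 × 1.369 ≈ 51.1 ng/mL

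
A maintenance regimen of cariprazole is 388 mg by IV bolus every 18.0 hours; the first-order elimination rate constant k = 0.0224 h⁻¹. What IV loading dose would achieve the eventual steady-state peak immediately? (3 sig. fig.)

Accumulation ratio R = 1 / (1 − e^(−kτ)) = 1 / (1 − e^(−0.02240×18.0)) = 1 / (1 − 0.6682) = 3.014
Loading dose = maintenance dose × R = 388 × 3.014 ≈ 1170 mg

1170 mg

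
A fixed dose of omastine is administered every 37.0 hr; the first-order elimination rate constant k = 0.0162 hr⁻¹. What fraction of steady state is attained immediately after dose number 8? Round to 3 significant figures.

f_n = 1 − e^(−nkτ) = 1 − e^(−8 × 0.01620 × 37.0) = 1 − e^(−4.795) = 1 − 0.008269 ≈ 0.992

0.992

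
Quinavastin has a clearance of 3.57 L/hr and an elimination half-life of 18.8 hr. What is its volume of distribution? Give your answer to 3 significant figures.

k = ln 2 / t½ = ln 2 / 18.8 = 0.03687 hr⁻¹
V = CL / k = 3.57 / 0.03687 ≈ 96.8 L

96.8 L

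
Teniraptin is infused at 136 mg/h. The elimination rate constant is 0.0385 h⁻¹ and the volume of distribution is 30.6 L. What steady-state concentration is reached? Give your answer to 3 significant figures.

CL = k · V = 0.0385 × 30.6 = 1.178 L/h
Css = rate / CL = 136 / 1.178 ≈ 115 µg/mL

115 µg/mL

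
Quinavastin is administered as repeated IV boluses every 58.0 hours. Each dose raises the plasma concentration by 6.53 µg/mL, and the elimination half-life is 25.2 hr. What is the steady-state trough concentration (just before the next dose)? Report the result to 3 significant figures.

1.66 µg/mL

k = ln 2 / 25.2 = 0.02751 hr⁻¹
Fraction remaining after one interval: e^(−kτ) = e^(−0.02751 × 58.0) = 0.2028
R = 1 / (1 − 0.2028) = 1.254
Css,max = 6.53 × 1.254 = 8.192 µg/mL
Css,min = Css,max × e^(−kτ) = 8.192 × 0.2028 ≈ 1.66 µg/mL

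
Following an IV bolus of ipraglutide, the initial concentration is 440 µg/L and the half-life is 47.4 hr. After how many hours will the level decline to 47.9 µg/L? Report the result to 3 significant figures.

k = ln 2 / 47.4 = 0.01462 hr⁻¹
C(t) = C₀ e^(−kt)  ⇒  t = ln(C₀/C) / k
t = ln(440/47.9) / 0.01462 = 2.218 / 0.01462 ≈ 152 hours

152 hours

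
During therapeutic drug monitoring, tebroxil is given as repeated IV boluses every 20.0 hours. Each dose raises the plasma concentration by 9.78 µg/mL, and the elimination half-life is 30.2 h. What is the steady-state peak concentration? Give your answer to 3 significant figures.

26.6 µg/mL

k = ln 2 / 30.2 = 0.02295 h⁻¹
Fraction remaining after one interval: e^(−kτ) = e^(−0.02295 × 20.0) = 0.6319
R = 1 / (1 − 0.6319) = 2.717
Css,max = 9.78 × 2.717 ≈ 26.6 µg/mL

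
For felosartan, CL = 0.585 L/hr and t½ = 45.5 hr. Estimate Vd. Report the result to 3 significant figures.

k = ln 2 / t½ = ln 2 / 45.5 = 0.01523 hr⁻¹
V = CL / k = 0.585 / 0.01523 ≈ 38.4 L

38.4 L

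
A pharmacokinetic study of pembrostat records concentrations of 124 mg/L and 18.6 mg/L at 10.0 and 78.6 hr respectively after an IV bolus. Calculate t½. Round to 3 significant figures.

25.1 hours

k = ln(C₁/C₂) / (t₂ − t₁) = ln(124/18.6) / (78.6 − 10.0)
  = 1.897 / 68.60 = 0.02765 hr⁻¹
t½ = ln 2 / k = ln 2 / 0.02765 ≈ 25.1 hours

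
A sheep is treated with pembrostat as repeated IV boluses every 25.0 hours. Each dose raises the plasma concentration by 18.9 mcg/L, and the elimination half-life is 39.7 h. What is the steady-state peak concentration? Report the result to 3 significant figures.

k = ln 2 / 39.7 = 0.01746 h⁻¹
Fraction remaining after one interval: e^(−kτ) = e^(−0.01746 × 25.0) = 0.6463
R = 1 / (1 − 0.6463) = 2.827
Css,max = 18.9 × 2.827 ≈ 53.4 mcg/L

53.4 mcg/L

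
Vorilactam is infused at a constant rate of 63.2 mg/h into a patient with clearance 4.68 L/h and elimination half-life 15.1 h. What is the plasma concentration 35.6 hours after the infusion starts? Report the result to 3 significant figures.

Css = rate / CL = 63.2 / 4.68 = 13.50 µg/mL
k = ln 2 / 15.1 = 0.04590 h⁻¹
C(t) = Css (1 − e^(−kt)) = 13.50 × (1 − e^(−1.634)) = 13.50 × 0.8049 ≈ 10.9 µg/mL

10.9 µg/mL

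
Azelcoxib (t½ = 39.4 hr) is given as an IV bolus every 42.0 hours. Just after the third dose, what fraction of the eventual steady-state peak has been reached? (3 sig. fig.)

0.891

k = ln 2 / 39.4 = 0.01759 hr⁻¹
f_n = 1 − e^(−nkτ) = 1 − e^(−3 × 0.01759 × 42.0) = 1 − e^(−2.217) = 1 − 0.1090 ≈ 0.891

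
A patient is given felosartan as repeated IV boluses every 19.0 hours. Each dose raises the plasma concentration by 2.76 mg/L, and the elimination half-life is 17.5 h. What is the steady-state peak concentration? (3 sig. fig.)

k = ln 2 / 17.5 = 0.03961 h⁻¹
Fraction remaining after one interval: e^(−kτ) = e^(−0.03961 × 19.0) = 0.4712
R = 1 / (1 − 0.4712) = 1.891
Css,max = 2.76 × 1.891 ≈ 5.22 mg/L

5.22 mg/L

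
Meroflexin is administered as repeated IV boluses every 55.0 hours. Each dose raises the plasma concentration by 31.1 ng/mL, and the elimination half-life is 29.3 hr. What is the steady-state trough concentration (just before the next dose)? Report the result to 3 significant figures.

11.6 ng/mL

k = ln 2 / 29.3 = 0.02366 hr⁻¹
Fraction remaining after one interval: e^(−kτ) = e^(−0.02366 × 55.0) = 0.2722
R = 1 / (1 − 0.2722) = 1.374
Css,max = 31.1 × 1.374 = 42.73 ng/mL
Css,min = Css,max × e^(−kτ) = 42.73 × 0.2722 ≈ 11.6 ng/mL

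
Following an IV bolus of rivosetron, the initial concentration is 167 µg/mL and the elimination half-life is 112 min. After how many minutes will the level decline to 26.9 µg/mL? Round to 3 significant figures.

k = ln 2 / 112 = 0.006189 min⁻¹
C(t) = C₀ e^(−kt)  ⇒  t = ln(C₀/C) / k
t = ln(167/26.9) / 0.006189 = 1.826 / 0.006189 ≈ 295 minutes

295 minutes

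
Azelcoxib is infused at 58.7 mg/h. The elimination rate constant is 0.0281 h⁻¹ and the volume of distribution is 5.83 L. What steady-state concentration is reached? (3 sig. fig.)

CL = k · V = 0.0281 × 5.83 = 0.1638 L/h
Css = rate / CL = 58.7 / 0.1638 ≈ 358 mg/L

358 mg/L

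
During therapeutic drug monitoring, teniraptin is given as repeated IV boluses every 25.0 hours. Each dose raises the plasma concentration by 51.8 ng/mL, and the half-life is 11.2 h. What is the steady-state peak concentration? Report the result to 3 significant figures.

65.8 ng/mL

k = ln 2 / 11.2 = 0.06189 h⁻¹
Fraction remaining after one interval: e^(−kτ) = e^(−0.06189 × 25.0) = 0.2128
R = 1 / (1 − 0.2128) = 1.270
Css,max = 51.8 × 1.270 ≈ 65.8 ng/mL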